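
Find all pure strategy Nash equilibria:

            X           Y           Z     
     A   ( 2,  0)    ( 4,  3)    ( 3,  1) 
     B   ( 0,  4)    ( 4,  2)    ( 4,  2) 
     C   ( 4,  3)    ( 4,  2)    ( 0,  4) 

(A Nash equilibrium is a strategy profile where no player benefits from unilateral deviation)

Nash equilibrium: (A, Y)

Work:
Best responses:
  P1 vs X: payoffs [2, 0, 4] → best response C (payoff 4)
  P1 vs Y: payoffs [4, 4, 4] → best response A/B/C (payoff 4)
  P1 vs Z: payoffs [3, 4, 0] → best response B (payoff 4)
  P2 vs A: payoffs [0, 3, 1] → best response Y (payoff 3)
  P2 vs B: payoffs [4, 2, 2] → best response X (payoff 4)
  P2 vs C: payoffs [3, 2, 4] → best response Z (payoff 4)
Mutual best responses: (A,Y) → Nash equilibria.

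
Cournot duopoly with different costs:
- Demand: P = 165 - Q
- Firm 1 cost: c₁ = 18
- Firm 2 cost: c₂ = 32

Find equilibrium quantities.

q₁* = 53.67, q₂* = 39.67

Work:
Reaction: q₁ = (165 - 18 - q₂)/2
Reaction: q₂ = (165 - 32 - q₁)/2
Solve simultaneously:
q₁* = (165 - 2×18 + 32)/3 = 53.67
q₂* = (165 - 2×32 + 18)/3 = 39.67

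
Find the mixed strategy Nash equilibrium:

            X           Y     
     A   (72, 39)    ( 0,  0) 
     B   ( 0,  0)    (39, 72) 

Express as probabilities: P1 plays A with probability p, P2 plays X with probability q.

p = 0.6486, q = 0.3514

Work:
Find probabilities that make opponent indifferent:
P2 chooses q to make P1 indifferent between A and B
P1 chooses p to make P2 indifferent between X and Y
Mixed NE: P1 plays (A: 0.6486, B: 0.3514), P2 plays (X: 0.3514, Y: 0.6486)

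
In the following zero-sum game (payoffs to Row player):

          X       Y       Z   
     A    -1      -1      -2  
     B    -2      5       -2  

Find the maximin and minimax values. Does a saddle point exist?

Maximin = -2, Minimax = -2, Saddle: True

Work:
Row minimums: [-2, -2] → maximin = -2
Column maximums: [-1, 5, -2] → minimax = -2
Saddle point exists! Game value = -2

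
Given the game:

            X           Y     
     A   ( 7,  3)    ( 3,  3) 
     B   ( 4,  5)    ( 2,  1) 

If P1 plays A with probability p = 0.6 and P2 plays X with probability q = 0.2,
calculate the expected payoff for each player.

E[P1] = 3.24, E[P2] = 2.52

Work:
E[P1] = p·q·π₁(A,X) + p·(1-q)·π₁(A,Y) + (1-p)·q·π₁(B,X) + (1-p)·(1-q)·π₁(B,Y)
= 0.6·0.2·7 + 0.6·0.8·3 + 0.4·0.2·4 + 0.4·0.8·2
= 3.24

E[P2] = 2.52 (similar calculation)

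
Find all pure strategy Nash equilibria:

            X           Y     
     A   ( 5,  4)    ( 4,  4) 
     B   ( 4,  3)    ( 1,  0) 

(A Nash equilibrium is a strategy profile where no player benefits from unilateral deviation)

Nash equilibrium: (A, X), (A, Y)

Work:
Best responses:
  P1 vs X: payoffs [5, 4] → best response A (payoff 5)
  P1 vs Y: payoffs [4, 1] → best response A (payoff 4)
  P2 vs A: payoffs [4, 4] → best response X/Y (payoff 4)
  P2 vs B: payoffs [3, 0] → best response X (payoff 3)
Mutual best responses: (A,X), (A,Y) → Nash equilibria.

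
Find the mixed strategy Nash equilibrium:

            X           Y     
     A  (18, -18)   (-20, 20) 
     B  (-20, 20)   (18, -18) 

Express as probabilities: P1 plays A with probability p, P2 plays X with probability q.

p = 0.5, q = 0.5

Work:
Find probabilities that make opponent indifferent:
P2 chooses q to make P1 indifferent between A and B
P1 chooses p to make P2 indifferent between X and Y
Mixed NE: P1 plays (A: 0.5, B: 0.5), P2 plays (X: 0.5, Y: 0.5)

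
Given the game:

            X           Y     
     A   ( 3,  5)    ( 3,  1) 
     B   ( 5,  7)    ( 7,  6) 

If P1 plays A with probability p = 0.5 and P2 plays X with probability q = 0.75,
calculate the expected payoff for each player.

E[P1] = 4.25, E[P2] = 5.375

Work:
E[P1] = p·q·π₁(A,X) + p·(1-q)·π₁(A,Y) + (1-p)·q·π₁(B,X) + (1-p)·(1-q)·π₁(B,Y)
= 0.5·0.75·3 + 0.5·0.25·3 + 0.5·0.75·5 + 0.5·0.25·7
= 4.25

E[P2] = 5.375 (similar calculation)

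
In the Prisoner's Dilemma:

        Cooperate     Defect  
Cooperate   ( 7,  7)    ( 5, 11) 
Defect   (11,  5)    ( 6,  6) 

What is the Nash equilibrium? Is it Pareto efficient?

(Defect, Defect) is NE; not Pareto efficient

Work:
Defect dominates Cooperate for both players:
If P2 cooperates: Defect (11) > Cooperate (7)
If P2 defects: Defect (6) > Cooperate (5)
NE: (Defect, Defect) with payoff (6, 6)
But (Cooperate, Cooperate) = (7, 7) Pareto dominates (6, 6)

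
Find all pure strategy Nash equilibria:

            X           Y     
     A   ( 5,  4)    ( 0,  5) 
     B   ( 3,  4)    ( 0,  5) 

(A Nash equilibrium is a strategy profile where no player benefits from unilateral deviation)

Nash equilibrium: (A, Y), (B, Y)

Work:
Best responses:
  P1 vs X: payoffs [5, 3] → best response A (payoff 5)
  P1 vs Y: payoffs [0, 0] → best response A/B (payoff 0)
  P2 vs A: payoffs [4, 5] → best response Y (payoff 5)
  P2 vs B: payoffs [4, 5] → best response Y (payoff 5)
Mutual best responses: (A,Y), (B,Y) → Nash equilibria.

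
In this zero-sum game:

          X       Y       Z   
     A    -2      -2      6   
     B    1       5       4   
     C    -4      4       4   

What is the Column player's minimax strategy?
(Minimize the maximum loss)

Column should play X, value = 1

Work:
Column player minimizes Row's maximum payoff:
Column X: max payoff to Row = 1
Column Y: max payoff to Row = 5
Column Z: max payoff to Row = 6
Minimum is 1, achieved by column X.
Minimax strategy: X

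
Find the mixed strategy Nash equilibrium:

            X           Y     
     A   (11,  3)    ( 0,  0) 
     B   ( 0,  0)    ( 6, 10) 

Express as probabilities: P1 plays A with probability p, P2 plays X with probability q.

p = 0.7692, q = 0.3529

Work:
Find probabilities that make opponent indifferent:
P2 chooses q to make P1 indifferent between A and B
P1 chooses p to make P2 indifferent between X and Y
Mixed NE: P1 plays (A: 0.7692, B: 0.2308), P2 plays (X: 0.3529, Y: 0.6471)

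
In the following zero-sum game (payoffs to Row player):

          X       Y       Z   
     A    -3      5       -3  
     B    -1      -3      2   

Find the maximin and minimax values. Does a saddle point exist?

Maximin = -3, Minimax = -1, Saddle: False

Work:
Row minimums: [-3, -3] → maximin = -3
Column maximums: [-1, 5, 2] → minimax = -1
No saddle point (maximin ≠ minimax). Mixed strategy needed.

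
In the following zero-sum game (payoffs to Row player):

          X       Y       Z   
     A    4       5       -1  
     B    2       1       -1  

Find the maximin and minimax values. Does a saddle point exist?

Maximin = -1, Minimax = -1, Saddle: True

Work:
Row minimums: [-1, -1] → maximin = -1
Column maximums: [4, 5, -1] → minimax = -1
Saddle point exists! Game value = -1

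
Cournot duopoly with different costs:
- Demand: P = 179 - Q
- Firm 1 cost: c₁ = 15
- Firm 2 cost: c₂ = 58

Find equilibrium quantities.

q₁* = 69.0, q₂* = 26.0

Work:
Reaction: q₁ = (179 - 15 - q₂)/2
Reaction: q₂ = (179 - 58 - q₁)/2
Solve simultaneously:
q₁* = (179 - 2×15 + 58)/3 = 69.0
q₂* = (179 - 2×58 + 15)/3 = 26.0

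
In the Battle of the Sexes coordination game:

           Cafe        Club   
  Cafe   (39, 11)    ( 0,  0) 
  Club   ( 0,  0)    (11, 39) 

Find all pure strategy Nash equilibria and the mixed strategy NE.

Pure NE: (Cafe, Cafe) and (Club, Club); Mixed NE: p = 0.78, q = 0.22

Work:
Check pure NE:
(Cafe, Cafe): (39, 11) - no unilateral deviation beneficial
(Club, Club): (11, 39) - no unilateral deviation beneficial
Mixed NE: P1 plays Cafe with p = 0.78, P2 plays Cafe with q = 0.22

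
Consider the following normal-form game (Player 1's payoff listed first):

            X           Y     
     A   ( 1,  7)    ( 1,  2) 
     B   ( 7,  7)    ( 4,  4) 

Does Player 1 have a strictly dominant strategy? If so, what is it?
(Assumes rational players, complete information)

Yes, Player 1's strictly dominant strategy is B

Work:
A strategy strictly dominates another if it gives a strictly higher payoff against every opponent action. Compare each pair of P1's strategies column-by-column:
  A vs B: [1 vs 7, 1 vs 4] → A does not strictly dominate B (column X: 1 ≤ 7)
  B vs A: [7 vs 1, 4 vs 1] → B strictly dominates A
B strictly dominates every other strategy → strictly dominant.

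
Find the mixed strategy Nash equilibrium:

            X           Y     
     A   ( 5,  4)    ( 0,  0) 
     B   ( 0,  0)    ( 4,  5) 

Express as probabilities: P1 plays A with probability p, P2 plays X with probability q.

p = 0.5556, q = 0.4444

Work:
Find probabilities that make opponent indifferent:
P2 chooses q to make P1 indifferent between A and B
P1 chooses p to make P2 indifferent between X and Y
Mixed NE: P1 plays (A: 0.5556, B: 0.4444), P2 plays (X: 0.4444, Y: 0.5556)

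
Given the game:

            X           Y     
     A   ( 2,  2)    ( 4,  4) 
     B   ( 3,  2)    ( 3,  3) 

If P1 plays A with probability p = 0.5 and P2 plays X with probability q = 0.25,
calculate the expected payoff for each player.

E[P1] = 3.25, E[P2] = 3.125

Work:
E[P1] = p·q·π₁(A,X) + p·(1-q)·π₁(A,Y) + (1-p)·q·π₁(B,X) + (1-p)·(1-q)·π₁(B,Y)
= 0.5·0.25·2 + 0.5·0.75·4 + 0.5·0.25·3 + 0.5·0.75·3
= 3.25

E[P2] = 3.125 (similar calculation)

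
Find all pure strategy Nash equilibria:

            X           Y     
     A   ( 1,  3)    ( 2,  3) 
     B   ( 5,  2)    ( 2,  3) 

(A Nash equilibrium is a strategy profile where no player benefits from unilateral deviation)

Nash equilibrium: (A, Y), (B, Y)

Work:
Best responses:
  P1 vs X: payoffs [1, 5] → best response B (payoff 5)
  P1 vs Y: payoffs [2, 2] → best response A/B (payoff 2)
  P2 vs A: payoffs [3, 3] → best response X/Y (payoff 3)
  P2 vs B: payoffs [2, 3] → best response Y (payoff 3)
Mutual best responses: (A,Y), (B,Y) → Nash equilibria.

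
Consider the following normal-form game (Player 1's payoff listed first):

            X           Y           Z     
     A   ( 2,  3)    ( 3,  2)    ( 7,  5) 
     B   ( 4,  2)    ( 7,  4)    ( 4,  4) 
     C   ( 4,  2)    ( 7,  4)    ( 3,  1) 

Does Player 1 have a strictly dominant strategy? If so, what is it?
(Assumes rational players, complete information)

No strictly dominant strategy exists for Player 1

Work:
A strategy strictly dominates another if it gives a strictly higher payoff against every opponent action. Compare each pair of P1's strategies column-by-column:
  A vs B: [2 vs 4, 3 vs 7, 7 vs 4] → A does not strictly dominate B (column X: 2 ≤ 4)
  A vs C: [2 vs 4, 3 vs 7, 7 vs 3] → A does not strictly dominate C (column X: 2 ≤ 4)
  B vs A: [4 vs 2, 7 vs 3, 4 vs 7] → B does not strictly dominate A (column Z: 4 ≤ 7)
  B vs C: [4 vs 4, 7 vs 7, 4 vs 3] → B does not strictly dominate C (column X: 4 ≤ 4)
  C vs A: [4 vs 2, 7 vs 3, 3 vs 7] → C does not strictly dominate A (column Z: 3 ≤ 7)
  C vs B: [4 vs 4, 7 vs 7, 3 vs 4] → C does not strictly dominate B (column X: 4 ≤ 4)
No single strategy strictly dominates all others → no strictly dominant strategy.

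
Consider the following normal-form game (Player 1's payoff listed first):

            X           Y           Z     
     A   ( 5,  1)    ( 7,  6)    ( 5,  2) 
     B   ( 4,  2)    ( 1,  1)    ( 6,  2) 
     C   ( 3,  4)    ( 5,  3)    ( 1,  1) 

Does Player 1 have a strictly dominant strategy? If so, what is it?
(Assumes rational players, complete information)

No strictly dominant strategy exists for Player 1

Work:
A strategy strictly dominates another if it gives a strictly higher payoff against every opponent action. Compare each pair of P1's strategies column-by-column:
  A vs B: [5 vs 4, 7 vs 1, 5 vs 6] → A does not strictly dominate B (column Z: 5 ≤ 6)
  A vs C: [5 vs 3, 7 vs 5, 5 vs 1] → A strictly dominates C
  B vs A: [4 vs 5, 1 vs 7, 6 vs 5] → B does not strictly dominate A (column X: 4 ≤ 5)
  B vs C: [4 vs 3, 1 vs 5, 6 vs 1] → B does not strictly dominate C (column Y: 1 ≤ 5)
  C vs A: [3 vs 5, 5 vs 7, 1 vs 5] → C does not strictly dominate A (column X: 3 ≤ 5)
  C vs B: [3 vs 4, 5 vs 1, 1 vs 6] → C does not strictly dominate B (column X: 3 ≤ 4)
No single strategy strictly dominates all others → no strictly dominant strategy.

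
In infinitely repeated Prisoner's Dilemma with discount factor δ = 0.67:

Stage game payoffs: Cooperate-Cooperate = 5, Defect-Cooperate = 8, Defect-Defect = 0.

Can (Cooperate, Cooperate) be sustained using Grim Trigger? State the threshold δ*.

δ* = 0.375; since δ = 0.67 ≥ 0.375, cooperation can be sustained

Work:
For Grim Trigger:
Cooperate forever: 5/(1-δ)
Defect then punished: 8 + 0·δ/(1-δ)
Need: 5/(1-δ) ≥ 8 + 0·δ/(1-δ)
Solving: δ ≥ (T-R)/(T-P) = (8-5)/(8-0) = 0.375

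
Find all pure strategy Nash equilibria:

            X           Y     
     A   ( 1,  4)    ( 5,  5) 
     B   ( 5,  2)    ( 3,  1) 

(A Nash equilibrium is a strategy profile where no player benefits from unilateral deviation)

Nash equilibrium: (A, Y), (B, X)

Work:
Best responses:
  P1 vs X: payoffs [1, 5] → best response B (payoff 5)
  P1 vs Y: payoffs [5, 3] → best response A (payoff 5)
  P2 vs A: payoffs [4, 5] → best response Y (payoff 5)
  P2 vs B: payoffs [2, 1] → best response X (payoff 2)
Mutual best responses: (A,Y), (B,X) → Nash equilibria.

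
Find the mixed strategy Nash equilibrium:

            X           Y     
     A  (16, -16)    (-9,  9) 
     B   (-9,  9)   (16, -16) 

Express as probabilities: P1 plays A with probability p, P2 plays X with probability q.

p = 0.5, q = 0.5

Work:
Find probabilities that make opponent indifferent:
P2 chooses q to make P1 indifferent between A and B
P1 chooses p to make P2 indifferent between X and Y
Mixed NE: P1 plays (A: 0.5, B: 0.5), P2 plays (X: 0.5, Y: 0.5)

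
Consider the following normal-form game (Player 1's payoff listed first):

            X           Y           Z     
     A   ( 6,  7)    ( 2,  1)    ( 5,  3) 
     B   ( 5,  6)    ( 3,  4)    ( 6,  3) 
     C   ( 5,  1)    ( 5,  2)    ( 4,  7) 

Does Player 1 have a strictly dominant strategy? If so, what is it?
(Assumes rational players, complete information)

No strictly dominant strategy exists for Player 1

Work:
A strategy strictly dominates another if it gives a strictly higher payoff against every opponent action. Compare each pair of P1's strategies column-by-column:
  A vs B: [6 vs 5, 2 vs 3, 5 vs 6] → A does not strictly dominate B (column Y: 2 ≤ 3)
  A vs C: [6 vs 5, 2 vs 5, 5 vs 4] → A does not strictly dominate C (column Y: 2 ≤ 5)
  B vs A: [5 vs 6, 3 vs 2, 6 vs 5] → B does not strictly dominate A (column X: 5 ≤ 6)
  B vs C: [5 vs 5, 3 vs 5, 6 vs 4] → B does not strictly dominate C (column X: 5 ≤ 5)
  C vs A: [5 vs 6, 5 vs 2, 4 vs 5] → C does not strictly dominate A (column X: 5 ≤ 6)
  C vs B: [5 vs 5, 5 vs 3, 4 vs 6] → C does not strictly dominate B (column X: 5 ≤ 5)
No single strategy strictly dominates all others → no strictly dominant strategy.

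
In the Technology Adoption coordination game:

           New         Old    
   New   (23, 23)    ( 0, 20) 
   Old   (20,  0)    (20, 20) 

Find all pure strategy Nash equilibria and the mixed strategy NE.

Pure NE: (New, New) and (Old, Old); Mixed NE: p = 0.8696, q = 0.8696

Work:
Check pure NE:
(New, New): (23, 23) - no unilateral deviation beneficial
(Old, Old): (20, 20) - no unilateral deviation beneficial
Mixed NE: P1 plays New with p = 0.8696, P2 plays New with q = 0.8696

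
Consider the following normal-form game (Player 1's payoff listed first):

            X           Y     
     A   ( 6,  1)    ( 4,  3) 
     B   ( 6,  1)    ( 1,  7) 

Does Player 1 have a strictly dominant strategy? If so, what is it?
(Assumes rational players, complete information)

No strictly dominant strategy exists for Player 1

Work:
A strategy strictly dominates another if it gives a strictly higher payoff against every opponent action. Compare each pair of P1's strategies column-by-column:
  A vs B: [6 vs 6, 4 vs 1] → A does not strictly dominate B (column X: 6 ≤ 6)
  B vs A: [6 vs 6, 1 vs 4] → B does not strictly dominate A (column X: 6 ≤ 6)
No single strategy strictly dominates all others → no strictly dominant strategy.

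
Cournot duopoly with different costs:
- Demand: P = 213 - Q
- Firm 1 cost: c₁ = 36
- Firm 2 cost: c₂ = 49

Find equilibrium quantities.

q₁* = 63.33, q₂* = 50.33

Work:
Reaction: q₁ = (213 - 36 - q₂)/2
Reaction: q₂ = (213 - 49 - q₁)/2
Solve simultaneously:
q₁* = (213 - 2×36 + 49)/3 = 63.33
q₂* = (213 - 2×49 + 36)/3 = 50.33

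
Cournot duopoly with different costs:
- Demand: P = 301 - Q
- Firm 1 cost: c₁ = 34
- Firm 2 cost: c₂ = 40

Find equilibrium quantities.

q₁* = 91.0, q₂* = 85.0

Work:
Reaction: q₁ = (301 - 34 - q₂)/2
Reaction: q₂ = (301 - 40 - q₁)/2
Solve simultaneously:
q₁* = (301 - 2×34 + 40)/3 = 91.0
q₂* = (301 - 2×40 + 34)/3 = 85.0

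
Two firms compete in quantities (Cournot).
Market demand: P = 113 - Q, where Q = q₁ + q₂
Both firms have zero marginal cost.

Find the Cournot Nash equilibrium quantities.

q₁* = q₂* = 37.67; P* = 37.67

Work:
Profit: π_i = P·q_i = (a - q_i - q_j)·q_i
FOC: ∂π_i/∂q_i = a - 2q_i - q_j = 0
Reaction function: q_i = (113 - q_j)/2
Symmetry: q* = 113/3 = 37.67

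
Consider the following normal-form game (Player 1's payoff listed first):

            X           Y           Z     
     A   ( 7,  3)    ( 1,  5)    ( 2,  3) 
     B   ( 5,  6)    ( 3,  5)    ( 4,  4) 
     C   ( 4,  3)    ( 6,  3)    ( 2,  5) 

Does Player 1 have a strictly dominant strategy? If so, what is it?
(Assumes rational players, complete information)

No strictly dominant strategy exists for Player 1

Work:
A strategy strictly dominates another if it gives a strictly higher payoff against every opponent action. Compare each pair of P1's strategies column-by-column:
  A vs B: [7 vs 5, 1 vs 3, 2 vs 4] → A does not strictly dominate B (column Y: 1 ≤ 3)
  A vs C: [7 vs 4, 1 vs 6, 2 vs 2] → A does not strictly dominate C (column Y: 1 ≤ 6)
  B vs A: [5 vs 7, 3 vs 1, 4 vs 2] → B does not strictly dominate A (column X: 5 ≤ 7)
  B vs C: [5 vs 4, 3 vs 6, 4 vs 2] → B does not strictly dominate C (column Y: 3 ≤ 6)
  C vs A: [4 vs 7, 6 vs 1, 2 vs 2] → C does not strictly dominate A (column X: 4 ≤ 7)
  C vs B: [4 vs 5, 6 vs 3, 2 vs 4] → C does not strictly dominate B (column X: 4 ≤ 5)
No single strategy strictly dominates all others → no strictly dominant strategy.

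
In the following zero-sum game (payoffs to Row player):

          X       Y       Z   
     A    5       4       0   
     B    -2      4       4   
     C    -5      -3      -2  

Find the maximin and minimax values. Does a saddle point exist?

Maximin = 0, Minimax = 4, Saddle: False

Work:
Row minimums: [0, -2, -5] → maximin = 0
Column maximums: [5, 4, 4] → minimax = 4
No saddle point (maximin ≠ minimax). Mixed strategy needed.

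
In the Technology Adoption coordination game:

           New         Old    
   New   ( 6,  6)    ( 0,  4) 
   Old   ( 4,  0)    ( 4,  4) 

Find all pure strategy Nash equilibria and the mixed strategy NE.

Pure NE: (New, New) and (Old, Old); Mixed NE: p = 0.6667, q = 0.6667

Work:
Check pure NE:
(New, New): (6, 6) - no unilateral deviation beneficial
(Old, Old): (4, 4) - no unilateral deviation beneficial
Mixed NE: P1 plays New with p = 0.6667, P2 plays New with q = 0.6667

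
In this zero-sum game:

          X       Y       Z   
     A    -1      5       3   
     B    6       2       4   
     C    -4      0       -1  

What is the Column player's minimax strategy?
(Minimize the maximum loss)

Column should play Z, value = 4

Work:
Column player minimizes Row's maximum payoff:
Column X: max payoff to Row = 6
Column Y: max payoff to Row = 5
Column Z: max payoff to Row = 4
Minimum is 4, achieved by column Z.
Minimax strategy: Z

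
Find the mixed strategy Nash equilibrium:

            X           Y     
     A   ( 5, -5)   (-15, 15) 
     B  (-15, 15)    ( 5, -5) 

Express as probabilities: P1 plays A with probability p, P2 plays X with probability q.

p = 0.5, q = 0.5

Work:
Find probabilities that make opponent indifferent:
P2 chooses q to make P1 indifferent between A and B
P1 chooses p to make P2 indifferent between X and Y
Mixed NE: P1 plays (A: 0.5, B: 0.5), P2 plays (X: 0.5, Y: 0.5)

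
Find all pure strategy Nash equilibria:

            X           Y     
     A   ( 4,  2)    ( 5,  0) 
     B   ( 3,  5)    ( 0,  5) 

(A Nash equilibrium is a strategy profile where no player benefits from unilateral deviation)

Nash equilibrium: (A, X)

Work:
Best responses:
  P1 vs X: payoffs [4, 3] → best response A (payoff 4)
  P1 vs Y: payoffs [5, 0] → best response A (payoff 5)
  P2 vs A: payoffs [2, 0] → best response X (payoff 2)
  P2 vs B: payoffs [5, 5] → best response X/Y (payoff 5)
Mutual best responses: (A,X) → Nash equilibria.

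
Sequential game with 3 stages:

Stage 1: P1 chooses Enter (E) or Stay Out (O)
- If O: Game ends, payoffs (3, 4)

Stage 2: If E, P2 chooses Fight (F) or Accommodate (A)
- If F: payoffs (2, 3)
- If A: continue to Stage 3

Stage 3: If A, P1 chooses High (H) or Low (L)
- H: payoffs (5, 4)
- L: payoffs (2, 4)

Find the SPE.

SPE: (E, A, H); Outcome (5, 4)

Work:
Stage 3: P1 chooses H (5 vs 2)
Stage 2: P2: F->3, A->4 (anticipating H). Choose A
Stage 1: P1: O->3, E->5 (anticipating A, H). Choose E
SPE path: E -> A -> H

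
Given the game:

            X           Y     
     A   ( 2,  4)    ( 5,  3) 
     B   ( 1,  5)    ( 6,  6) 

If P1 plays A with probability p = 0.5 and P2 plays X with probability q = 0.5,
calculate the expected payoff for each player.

E[P1] = 3.5, E[P2] = 4.5

Work:
E[P1] = p·q·π₁(A,X) + p·(1-q)·π₁(A,Y) + (1-p)·q·π₁(B,X) + (1-p)·(1-q)·π₁(B,Y)
= 0.5·0.5·2 + 0.5·0.5·5 + 0.5·0.5·1 + 0.5·0.5·6
= 3.5

E[P2] = 4.5 (similar calculation)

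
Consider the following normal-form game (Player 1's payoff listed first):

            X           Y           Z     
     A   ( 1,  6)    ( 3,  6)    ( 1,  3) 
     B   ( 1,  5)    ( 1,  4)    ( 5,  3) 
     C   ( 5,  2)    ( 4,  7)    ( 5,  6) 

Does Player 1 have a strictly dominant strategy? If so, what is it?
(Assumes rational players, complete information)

No strictly dominant strategy exists for Player 1

Work:
A strategy strictly dominates another if it gives a strictly higher payoff against every opponent action. Compare each pair of P1's strategies column-by-column:
  A vs B: [1 vs 1, 3 vs 1, 1 vs 5] → A does not strictly dominate B (column X: 1 ≤ 1)
  A vs C: [1 vs 5, 3 vs 4, 1 vs 5] → A does not strictly dominate C (column X: 1 ≤ 5)
  B vs A: [1 vs 1, 1 vs 3, 5 vs 1] → B does not strictly dominate A (column X: 1 ≤ 1)
  B vs C: [1 vs 5, 1 vs 4, 5 vs 5] → B does not strictly dominate C (column X: 1 ≤ 5)
  C vs A: [5 vs 1, 4 vs 3, 5 vs 1] → C strictly dominates A
  C vs B: [5 vs 1, 4 vs 1, 5 vs 5] → C does not strictly dominate B (column Z: 5 ≤ 5)
No single strategy strictly dominates all others → no strictly dominant strategy.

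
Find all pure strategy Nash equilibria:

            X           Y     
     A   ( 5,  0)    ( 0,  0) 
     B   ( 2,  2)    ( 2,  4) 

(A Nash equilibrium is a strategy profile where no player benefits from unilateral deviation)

Nash equilibrium: (A, X), (B, Y)

Work:
Best responses:
  P1 vs X: payoffs [5, 2] → best response A (payoff 5)
  P1 vs Y: payoffs [0, 2] → best response B (payoff 2)
  P2 vs A: payoffs [0, 0] → best response X/Y (payoff 0)
  P2 vs B: payoffs [2, 4] → best response Y (payoff 4)
Mutual best responses: (A,X), (B,Y) → Nash equilibria.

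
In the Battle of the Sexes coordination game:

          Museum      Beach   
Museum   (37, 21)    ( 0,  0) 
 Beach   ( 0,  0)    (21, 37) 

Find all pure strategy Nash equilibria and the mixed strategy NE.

Pure NE: (Museum, Museum) and (Beach, Beach); Mixed NE: p = 0.6379, q = 0.3621

Work:
Check pure NE:
(Museum, Museum): (37, 21) - no unilateral deviation beneficial
(Beach, Beach): (21, 37) - no unilateral deviation beneficial
Mixed NE: P1 plays Museum with p = 0.6379, P2 plays Museum with q = 0.3621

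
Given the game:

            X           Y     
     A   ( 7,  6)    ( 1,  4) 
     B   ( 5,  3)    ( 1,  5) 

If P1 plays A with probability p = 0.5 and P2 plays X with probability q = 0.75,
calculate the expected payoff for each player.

E[P1] = 4.75, E[P2] = 4.5

Work:
E[P1] = p·q·π₁(A,X) + p·(1-q)·π₁(A,Y) + (1-p)·q·π₁(B,X) + (1-p)·(1-q)·π₁(B,Y)
= 0.5·0.75·7 + 0.5·0.25·1 + 0.5·0.75·5 + 0.5·0.25·1
= 4.75

E[P2] = 4.5 (similar calculation)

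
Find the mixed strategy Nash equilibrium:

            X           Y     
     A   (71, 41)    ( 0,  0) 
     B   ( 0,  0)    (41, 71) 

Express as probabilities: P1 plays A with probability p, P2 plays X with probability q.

p = 0.6339, q = 0.3661

Work:
Find probabilities that make opponent indifferent:
P2 chooses q to make P1 indifferent between A and B
P1 chooses p to make P2 indifferent between X and Y
Mixed NE: P1 plays (A: 0.6339, B: 0.3661), P2 plays (X: 0.3661, Y: 0.6339)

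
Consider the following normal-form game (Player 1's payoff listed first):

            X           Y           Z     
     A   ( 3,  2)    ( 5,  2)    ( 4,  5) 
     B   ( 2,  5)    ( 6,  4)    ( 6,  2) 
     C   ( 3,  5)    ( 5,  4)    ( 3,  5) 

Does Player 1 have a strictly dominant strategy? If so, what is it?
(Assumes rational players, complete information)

No strictly dominant strategy exists for Player 1

Work:
A strategy strictly dominates another if it gives a strictly higher payoff against every opponent action. Compare each pair of P1's strategies column-by-column:
  A vs B: [3 vs 2, 5 vs 6, 4 vs 6] → A does not strictly dominate B (column Y: 5 ≤ 6)
  A vs C: [3 vs 3, 5 vs 5, 4 vs 3] → A does not strictly dominate C (column X: 3 ≤ 3)
  B vs A: [2 vs 3, 6 vs 5, 6 vs 4] → B does not strictly dominate A (column X: 2 ≤ 3)
  B vs C: [2 vs 3, 6 vs 5, 6 vs 3] → B does not strictly dominate C (column X: 2 ≤ 3)
  C vs A: [3 vs 3, 5 vs 5, 3 vs 4] → C does not strictly dominate A (column X: 3 ≤ 3)
  C vs B: [3 vs 2, 5 vs 6, 3 vs 6] → C does not strictly dominate B (column Y: 5 ≤ 6)
No single strategy strictly dominates all others → no strictly dominant strategy.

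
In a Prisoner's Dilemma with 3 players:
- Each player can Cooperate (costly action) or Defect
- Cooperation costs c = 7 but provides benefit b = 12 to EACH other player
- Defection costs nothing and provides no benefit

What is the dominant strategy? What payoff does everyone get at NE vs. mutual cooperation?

Dominant: Defect; NE payoff = 0; Coop payoff = 17

Work:
Defect dominates (saves cost c = 7, benefit to others is external)
NE: All defect → everyone gets 0
If all cooperate: each receives (2)×12 - 7 = 17
Social dilemma: 17 > 0 but NE gives 0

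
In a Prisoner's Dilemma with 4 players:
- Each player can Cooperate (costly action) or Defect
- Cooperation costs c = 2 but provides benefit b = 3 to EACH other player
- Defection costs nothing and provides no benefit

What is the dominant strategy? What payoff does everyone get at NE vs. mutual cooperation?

Dominant: Defect; NE payoff = 0; Coop payoff = 7

Work:
Defect dominates (saves cost c = 2, benefit to others is external)
NE: All defect → everyone gets 0
If all cooperate: each receives (3)×3 - 2 = 7
Social dilemma: 7 > 0 but NE gives 0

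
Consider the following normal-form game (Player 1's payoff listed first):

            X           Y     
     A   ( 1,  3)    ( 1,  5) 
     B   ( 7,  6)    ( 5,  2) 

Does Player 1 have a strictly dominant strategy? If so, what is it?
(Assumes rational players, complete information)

Yes, Player 1's strictly dominant strategy is B

Work:
A strategy strictly dominates another if it gives a strictly higher payoff against every opponent action. Compare each pair of P1's strategies column-by-column:
  A vs B: [1 vs 7, 1 vs 5] → A does not strictly dominate B (column X: 1 ≤ 7)
  B vs A: [7 vs 1, 5 vs 1] → B strictly dominates A
B strictly dominates every other strategy → strictly dominant.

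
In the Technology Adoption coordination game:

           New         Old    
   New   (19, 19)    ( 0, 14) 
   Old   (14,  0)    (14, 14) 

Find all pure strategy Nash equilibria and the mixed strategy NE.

Pure NE: (New, New) and (Old, Old); Mixed NE: p = 0.7368, q = 0.7368

Work:
Check pure NE:
(New, New): (19, 19) - no unilateral deviation beneficial
(Old, Old): (14, 14) - no unilateral deviation beneficial
Mixed NE: P1 plays New with p = 0.7368, P2 plays New with q = 0.7368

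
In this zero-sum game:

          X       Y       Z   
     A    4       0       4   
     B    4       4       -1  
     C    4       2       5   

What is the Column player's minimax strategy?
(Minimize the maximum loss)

Column should play X or Y (all achieve the minimum), value = 4

Work:
Column player minimizes Row's maximum payoff:
Column X: max payoff to Row = 4
Column Y: max payoff to Row = 4
Column Z: max payoff to Row = 5
Minimum is 4, achieved by columns X, Y (tied).
Each of X or Y is a minimax strategy.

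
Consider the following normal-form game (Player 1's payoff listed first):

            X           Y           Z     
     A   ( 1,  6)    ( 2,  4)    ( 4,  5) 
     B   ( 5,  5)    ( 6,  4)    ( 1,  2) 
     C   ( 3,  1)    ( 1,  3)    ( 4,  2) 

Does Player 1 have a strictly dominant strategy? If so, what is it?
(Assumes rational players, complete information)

No strictly dominant strategy exists for Player 1

Work:
A strategy strictly dominates another if it gives a strictly higher payoff against every opponent action. Compare each pair of P1's strategies column-by-column:
  A vs B: [1 vs 5, 2 vs 6, 4 vs 1] → A does not strictly dominate B (column X: 1 ≤ 5)
  A vs C: [1 vs 3, 2 vs 1, 4 vs 4] → A does not strictly dominate C (column X: 1 ≤ 3)
  B vs A: [5 vs 1, 6 vs 2, 1 vs 4] → B does not strictly dominate A (column Z: 1 ≤ 4)
  B vs C: [5 vs 3, 6 vs 1, 1 vs 4] → B does not strictly dominate C (column Z: 1 ≤ 4)
  C vs A: [3 vs 1, 1 vs 2, 4 vs 4] → C does not strictly dominate A (column Y: 1 ≤ 2)
  C vs B: [3 vs 5, 1 vs 6, 4 vs 1] → C does not strictly dominate B (column X: 3 ≤ 5)
No single strategy strictly dominates all others → no strictly dominant strategy.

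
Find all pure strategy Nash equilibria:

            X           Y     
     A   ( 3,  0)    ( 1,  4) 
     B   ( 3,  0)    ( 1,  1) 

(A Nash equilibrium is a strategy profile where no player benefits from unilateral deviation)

Nash equilibrium: (A, Y), (B, Y)

Work:
Best responses:
  P1 vs X: payoffs [3, 3] → best response A/B (payoff 3)
  P1 vs Y: payoffs [1, 1] → best response A/B (payoff 1)
  P2 vs A: payoffs [0, 4] → best response Y (payoff 4)
  P2 vs B: payoffs [0, 1] → best response Y (payoff 1)
Mutual best responses: (A,Y), (B,Y) → Nash equilibria.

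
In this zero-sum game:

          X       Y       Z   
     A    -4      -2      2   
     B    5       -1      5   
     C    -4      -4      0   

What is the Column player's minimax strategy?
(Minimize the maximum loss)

Column should play Y, value = -1

Work:
Column player minimizes Row's maximum payoff:
Column X: max payoff to Row = 5
Column Y: max payoff to Row = -1
Column Z: max payoff to Row = 5
Minimum is -1, achieved by column Y.
Minimax strategy: Y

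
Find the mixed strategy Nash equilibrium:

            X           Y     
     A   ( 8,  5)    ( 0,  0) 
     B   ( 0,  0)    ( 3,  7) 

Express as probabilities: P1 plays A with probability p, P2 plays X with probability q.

p = 0.5833, q = 0.2727

Work:
Find probabilities that make opponent indifferent:
P2 chooses q to make P1 indifferent between A and B
P1 chooses p to make P2 indifferent between X and Y
Mixed NE: P1 plays (A: 0.5833, B: 0.4167), P2 plays (X: 0.2727, Y: 0.7273)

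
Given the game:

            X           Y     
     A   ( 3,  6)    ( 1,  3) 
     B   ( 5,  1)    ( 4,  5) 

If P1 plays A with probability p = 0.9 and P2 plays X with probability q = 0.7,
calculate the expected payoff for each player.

E[P1] = 2.63, E[P2] = 4.81

Work:
E[P1] = p·q·π₁(A,X) + p·(1-q)·π₁(A,Y) + (1-p)·q·π₁(B,X) + (1-p)·(1-q)·π₁(B,Y)
= 0.9·0.7·3 + 0.9·0.3·1 + 0.1·0.7·5 + 0.1·0.3·4
= 2.63

E[P2] = 4.81 (similar calculation)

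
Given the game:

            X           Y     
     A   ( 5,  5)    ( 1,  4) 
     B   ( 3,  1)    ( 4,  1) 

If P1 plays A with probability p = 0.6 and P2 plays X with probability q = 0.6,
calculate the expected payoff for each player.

E[P1] = 3.4, E[P2] = 3.16

Work:
E[P1] = p·q·π₁(A,X) + p·(1-q)·π₁(A,Y) + (1-p)·q·π₁(B,X) + (1-p)·(1-q)·π₁(B,Y)
= 0.6·0.6·5 + 0.6·0.4·1 + 0.4·0.6·3 + 0.4·0.4·4
= 3.4

E[P2] = 3.16 (similar calculation)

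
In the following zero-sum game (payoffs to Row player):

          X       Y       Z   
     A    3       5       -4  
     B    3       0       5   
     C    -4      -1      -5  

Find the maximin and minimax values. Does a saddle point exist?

Maximin = 0, Minimax = 3, Saddle: False

Work:
Row minimums: [-4, 0, -5] → maximin = 0
Column maximums: [3, 5, 5] → minimax = 3
No saddle point (maximin ≠ minimax). Mixed strategy needed.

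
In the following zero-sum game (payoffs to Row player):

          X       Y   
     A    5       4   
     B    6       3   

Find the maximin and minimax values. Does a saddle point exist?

Maximin = 4, Minimax = 4, Saddle: True

Work:
Row minimums: [4, 3] → maximin = 4
Column maximums: [6, 4] → minimax = 4
Saddle point exists! Game value = 4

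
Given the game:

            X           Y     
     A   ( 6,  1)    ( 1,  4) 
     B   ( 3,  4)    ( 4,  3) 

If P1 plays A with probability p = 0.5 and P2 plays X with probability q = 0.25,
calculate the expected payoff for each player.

E[P1] = 3.0, E[P2] = 3.25

Work:
E[P1] = p·q·π₁(A,X) + p·(1-q)·π₁(A,Y) + (1-p)·q·π₁(B,X) + (1-p)·(1-q)·π₁(B,Y)
= 0.5·0.25·6 + 0.5·0.75·1 + 0.5·0.25·3 + 0.5·0.75·4
= 3.0

E[P2] = 3.25 (similar calculation)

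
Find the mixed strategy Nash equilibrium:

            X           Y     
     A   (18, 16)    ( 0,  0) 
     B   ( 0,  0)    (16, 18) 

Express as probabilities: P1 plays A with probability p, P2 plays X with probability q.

p = 0.5294, q = 0.4706

Work:
Find probabilities that make opponent indifferent:
P2 chooses q to make P1 indifferent between A and B
P1 chooses p to make P2 indifferent between X and Y
Mixed NE: P1 plays (A: 0.5294, B: 0.4706), P2 plays (X: 0.4706, Y: 0.5294)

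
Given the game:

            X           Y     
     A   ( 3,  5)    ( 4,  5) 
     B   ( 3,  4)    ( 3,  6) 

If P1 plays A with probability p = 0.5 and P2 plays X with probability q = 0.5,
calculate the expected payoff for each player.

E[P1] = 3.25, E[P2] = 5.0

Work:
E[P1] = p·q·π₁(A,X) + p·(1-q)·π₁(A,Y) + (1-p)·q·π₁(B,X) + (1-p)·(1-q)·π₁(B,Y)
= 0.5·0.5·3 + 0.5·0.5·4 + 0.5·0.5·3 + 0.5·0.5·3
= 3.25

E[P2] = 5.0 (similar calculation)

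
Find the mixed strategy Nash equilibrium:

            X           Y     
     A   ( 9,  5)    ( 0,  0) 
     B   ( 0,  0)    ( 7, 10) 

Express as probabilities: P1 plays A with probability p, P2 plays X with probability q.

p = 0.6667, q = 0.4375

Work:
Find probabilities that make opponent indifferent:
P2 chooses q to make P1 indifferent between A and B
P1 chooses p to make P2 indifferent between X and Y
Mixed NE: P1 plays (A: 0.6667, B: 0.3333), P2 plays (X: 0.4375, Y: 0.5625)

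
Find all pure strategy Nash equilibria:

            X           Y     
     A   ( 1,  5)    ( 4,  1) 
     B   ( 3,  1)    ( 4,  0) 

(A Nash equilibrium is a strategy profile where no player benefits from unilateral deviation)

Nash equilibrium: (B, X)

Work:
Best responses:
  P1 vs X: payoffs [1, 3] → best response B (payoff 3)
  P1 vs Y: payoffs [4, 4] → best response A/B (payoff 4)
  P2 vs A: payoffs [5, 1] → best response X (payoff 5)
  P2 vs B: payoffs [1, 0] → best response X (payoff 1)
Mutual best responses: (B,X) → Nash equilibria.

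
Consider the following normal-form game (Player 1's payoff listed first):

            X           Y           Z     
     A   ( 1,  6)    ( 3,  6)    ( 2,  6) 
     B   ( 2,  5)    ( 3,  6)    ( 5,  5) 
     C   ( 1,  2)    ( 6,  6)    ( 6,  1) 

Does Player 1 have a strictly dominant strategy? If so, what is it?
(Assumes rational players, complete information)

No strictly dominant strategy exists for Player 1

Work:
A strategy strictly dominates another if it gives a strictly higher payoff against every opponent action. Compare each pair of P1's strategies column-by-column:
  A vs B: [1 vs 2, 3 vs 3, 2 vs 5] → A does not strictly dominate B (column X: 1 ≤ 2)
  A vs C: [1 vs 1, 3 vs 6, 2 vs 6] → A does not strictly dominate C (column X: 1 ≤ 1)
  B vs A: [2 vs 1, 3 vs 3, 5 vs 2] → B does not strictly dominate A (column Y: 3 ≤ 3)
  B vs C: [2 vs 1, 3 vs 6, 5 vs 6] → B does not strictly dominate C (column Y: 3 ≤ 6)
  C vs A: [1 vs 1, 6 vs 3, 6 vs 2] → C does not strictly dominate A (column X: 1 ≤ 1)
  C vs B: [1 vs 2, 6 vs 3, 6 vs 5] → C does not strictly dominate B (column X: 1 ≤ 2)
No single strategy strictly dominates all others → no strictly dominant strategy.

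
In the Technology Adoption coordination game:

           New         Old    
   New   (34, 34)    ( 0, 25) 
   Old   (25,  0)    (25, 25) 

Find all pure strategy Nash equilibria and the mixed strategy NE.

Pure NE: (New, New) and (Old, Old); Mixed NE: p = 0.7353, q = 0.7353

Work:
Check pure NE:
(New, New): (34, 34) - no unilateral deviation beneficial
(Old, Old): (25, 25) - no unilateral deviation beneficial
Mixed NE: P1 plays New with p = 0.7353, P2 plays New with q = 0.7353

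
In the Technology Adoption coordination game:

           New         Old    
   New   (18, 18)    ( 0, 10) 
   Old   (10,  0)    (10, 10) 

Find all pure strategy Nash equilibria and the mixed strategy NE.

Pure NE: (New, New) and (Old, Old); Mixed NE: p = 0.5556, q = 0.5556

Work:
Check pure NE:
(New, New): (18, 18) - no unilateral deviation beneficial
(Old, Old): (10, 10) - no unilateral deviation beneficial
Mixed NE: P1 plays New with p = 0.5556, P2 plays New with q = 0.5556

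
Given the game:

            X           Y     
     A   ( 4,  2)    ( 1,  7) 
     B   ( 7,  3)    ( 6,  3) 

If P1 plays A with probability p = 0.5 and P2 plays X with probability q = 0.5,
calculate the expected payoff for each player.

E[P1] = 4.5, E[P2] = 3.75

Work:
E[P1] = p·q·π₁(A,X) + p·(1-q)·π₁(A,Y) + (1-p)·q·π₁(B,X) + (1-p)·(1-q)·π₁(B,Y)
= 0.5·0.5·4 + 0.5·0.5·1 + 0.5·0.5·7 + 0.5·0.5·6
= 4.5

E[P2] = 3.75 (similar calculation)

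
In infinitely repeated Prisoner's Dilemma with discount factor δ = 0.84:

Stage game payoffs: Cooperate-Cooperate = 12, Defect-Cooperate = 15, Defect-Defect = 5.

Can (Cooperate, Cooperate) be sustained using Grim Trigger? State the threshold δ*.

δ* = 0.3; since δ = 0.84 ≥ 0.3, cooperation can be sustained

Work:
For Grim Trigger:
Cooperate forever: 12/(1-δ)
Defect then punished: 15 + 5·δ/(1-δ)
Need: 12/(1-δ) ≥ 15 + 5·δ/(1-δ)
Solving: δ ≥ (T-R)/(T-P) = (15-12)/(15-5) = 0.3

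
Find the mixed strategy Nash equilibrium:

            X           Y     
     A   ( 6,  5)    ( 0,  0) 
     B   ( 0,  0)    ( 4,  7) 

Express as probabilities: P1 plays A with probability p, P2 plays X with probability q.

p = 0.5833, q = 0.4

Work:
Find probabilities that make opponent indifferent:
P2 chooses q to make P1 indifferent between A and B
P1 chooses p to make P2 indifferent between X and Y
Mixed NE: P1 plays (A: 0.5833, B: 0.4167), P2 plays (X: 0.4, Y: 0.6)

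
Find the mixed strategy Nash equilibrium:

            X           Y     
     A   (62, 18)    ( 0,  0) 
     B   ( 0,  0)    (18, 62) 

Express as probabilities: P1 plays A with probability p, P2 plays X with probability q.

p = 0.775, q = 0.225

Work:
Find probabilities that make opponent indifferent:
P2 chooses q to make P1 indifferent between A and B
P1 chooses p to make P2 indifferent between X and Y
Mixed NE: P1 plays (A: 0.775, B: 0.225), P2 plays (X: 0.225, Y: 0.775)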